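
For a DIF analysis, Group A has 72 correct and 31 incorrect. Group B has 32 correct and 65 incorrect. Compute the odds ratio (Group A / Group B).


Odds_A = 72/31 = 2.3226
Odds_B = 32/65 = 0.4923
OR = Odds_A / Odds_B = 2.3226 / 0.4923
Exactly, OR = (72 * 65) / (31 * 32) = 4680 / 992
OR = 4.7177

4.7177


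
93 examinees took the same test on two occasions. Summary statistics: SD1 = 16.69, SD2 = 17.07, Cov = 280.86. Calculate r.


r = cov(X,Y) / (SD_X * SD_Y)
r = 280.86 / (16.69 * 17.07)
r = 280.86 / 284.8983
r = 0.9858

0.9858


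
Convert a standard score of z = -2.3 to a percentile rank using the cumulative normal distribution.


CDF(z) = 0.5 * (1 + erf(z/sqrt(2)))
erf(-1.6263) = -0.9786
CDF = 0.0107
Percentile rank = 0.0107 * 100 = 1.07

1.07


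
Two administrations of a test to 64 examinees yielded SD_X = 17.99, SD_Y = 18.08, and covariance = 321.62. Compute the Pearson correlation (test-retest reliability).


r = cov(X,Y) / (SD_X * SD_Y)
r = 321.62 / (17.99 * 18.08)
r = 321.62 / 325.2592
r = 0.9888

0.9888


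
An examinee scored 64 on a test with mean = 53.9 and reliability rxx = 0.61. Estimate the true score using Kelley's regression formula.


T_est = rxx * X + (1 - rxx) * mean
T_est = 0.61 * 64 + 0.39 * 53.9
T_est = 39.04 + 21.021
T_est = 60.061

60.061


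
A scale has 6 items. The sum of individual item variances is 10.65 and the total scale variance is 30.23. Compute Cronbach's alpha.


alpha = (k/(k-1)) * (1 - sum(si^2)/s_total^2)
= (6/5) * (1 - 10.65/30.23)
alpha = 0.7772

0.7772


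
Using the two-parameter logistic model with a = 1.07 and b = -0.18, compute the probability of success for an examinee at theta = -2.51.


a*(theta - b) = 1.07 * (-2.51 - -0.18) = -2.4931
exp(--2.4931) = 12.0987
P = 1 / (1 + 12.0987)
P = 0.0763

0.0763


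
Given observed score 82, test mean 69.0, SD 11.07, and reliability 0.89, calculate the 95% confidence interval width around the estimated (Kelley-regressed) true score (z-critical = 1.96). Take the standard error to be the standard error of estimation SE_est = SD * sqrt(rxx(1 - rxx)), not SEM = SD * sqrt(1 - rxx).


True score estimate = 0.89*82 + 0.11*69.0 = 80.57
SE_est = SD * sqrt(rxx * (1 - rxx)) = 11.07 * sqrt(0.89 * 0.11) = 11.07 * sqrt(0.0979) = 3.46369
CI = T_est +/- z * SE_est, so width = 2 * z * SE_est = 2 * 1.96 * 3.46369
Width = 13.5777

13.5777


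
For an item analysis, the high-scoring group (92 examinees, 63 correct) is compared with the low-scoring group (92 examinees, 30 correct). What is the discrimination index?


p_upper = 63/92 = 0.6848
p_lower = 30/92 = 0.3261
D = 0.6848 - 0.3261 = 0.3587

0.3587


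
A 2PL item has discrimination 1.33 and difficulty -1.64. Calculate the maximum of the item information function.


For 2PL, max info at theta = b = -1.64
I_max = a^2 / 4 = 1.33^2 / 4
= 1.7689 / 4
I_max = 0.4422

0.4422


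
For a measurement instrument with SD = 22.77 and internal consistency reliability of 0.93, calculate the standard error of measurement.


SEM = SD * sqrt(1 - rxx)
SEM = 22.77 * sqrt(1 - 0.93)
SEM = 22.77 * sqrt(0.07) = 22.77 * 0.264575
SEM = 6.0244

6.0244


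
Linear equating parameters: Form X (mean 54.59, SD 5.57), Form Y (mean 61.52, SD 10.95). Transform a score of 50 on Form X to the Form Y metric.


slope = SD_Y / SD_X = 10.95 / 5.57 ~ 1.9659
intercept = mean_Y - slope * mean_X = 61.52 - (10.95 / 5.57) * 54.59 ~ -45.7979
Y = slope * X + intercept. To avoid rounding drift from the rounded slope/intercept, evaluate the equivalent form Y = mean_Y + SD_Y * (X - mean_X) / SD_X at full precision:
Y = 61.52 + 10.95 * (50 - 54.59) / 5.57
Y = 61.52 - 10.95 * 4.59 / 5.57
Y = 61.52 - 50.2605 / 5.57
Y = 61.52 - 9.0234
Y = 52.4966

52.4966


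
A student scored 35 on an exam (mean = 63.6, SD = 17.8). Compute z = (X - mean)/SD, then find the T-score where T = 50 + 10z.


z = (X - mean) / SD = (35 - 63.6) / 17.8
z = -28.6 / 17.8
z = -1.6067
T-score = T = 50 + 10z
Carry z at full precision (z = -28.6 / 17.8) into the conversion:
T-score = 50 + 10 * (-28.6 / 17.8) = 50 + -286 / 17.8
T-score = 50 + -16.0674
T-score = 33.9326

33.9326


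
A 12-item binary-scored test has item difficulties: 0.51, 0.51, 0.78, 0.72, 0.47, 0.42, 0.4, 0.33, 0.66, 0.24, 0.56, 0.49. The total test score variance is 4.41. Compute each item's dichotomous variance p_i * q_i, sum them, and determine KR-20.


For each item, compute p_i * q_i:
  Item 1: 0.51 * 0.49 = 0.2499
  Item 2: 0.51 * 0.49 = 0.2499
  Item 3: 0.78 * 0.22 = 0.1716
  Item 4: 0.72 * 0.28 = 0.2016
  Item 5: 0.47 * 0.53 = 0.2491
  Item 6: 0.42 * 0.58 = 0.2436
  Item 7: 0.4 * 0.6 = 0.24
  Item 8: 0.33 * 0.67 = 0.2211
  Item 9: 0.66 * 0.34 = 0.2244
  Item 10: 0.24 * 0.76 = 0.1824
  Item 11: 0.56 * 0.44 = 0.2464
  Item 12: 0.49 * 0.51 = 0.2499
Sum(p_i * q_i) = 0.2499 + 0.2499 + 0.1716 + 0.2016 + 0.2491 + 0.2436 + 0.24 + 0.2211 + 0.2244 + 0.1824 + 0.2464 + 0.2499 = 2.7299
KR-20 = (k/(k-1)) * (1 - Sum(p_i*q_i) / Var_total)
= (12/11) * (1 - 2.7299/4.41)
= 1.0909 * 0.381
KR-20 = 0.4156

0.4156


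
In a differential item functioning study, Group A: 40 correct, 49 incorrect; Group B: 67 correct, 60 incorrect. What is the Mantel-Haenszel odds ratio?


Odds_A = 40/49 = 0.8163
Odds_B = 67/60 = 1.1167
OR = Odds_A / Odds_B = 0.8163 / 1.1167
Exactly, OR = (40 * 60) / (49 * 67) = 2400 / 3283
OR = 0.731

0.731


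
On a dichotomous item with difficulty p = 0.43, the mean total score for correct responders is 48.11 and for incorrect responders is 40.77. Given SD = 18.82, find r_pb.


q = 1 - p = 0.57
rpb = ((M1 - M0) / SD) * sqrt(p * q)
rpb = ((48.11 - 40.77) / 18.82) * sqrt(0.43 * 0.57)
rpb = 0.1931

0.1931


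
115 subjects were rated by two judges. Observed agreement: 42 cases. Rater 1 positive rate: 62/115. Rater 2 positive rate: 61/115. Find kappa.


P_o = 42/115 = 0.365217
P_e = (62*61 + 53*54) / 13225 = 0.502382
kappa = (P_o - P_e) / (1 - P_e)
kappa = (0.365217 - 0.502382) / (1 - 0.502382)
kappa = -0.2756

-0.2756


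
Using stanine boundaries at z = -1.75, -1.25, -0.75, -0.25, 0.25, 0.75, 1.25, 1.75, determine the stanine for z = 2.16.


Stanine boundaries: [-1.75, -1.25, -0.75, -0.25, 0.25, 0.75, 1.25, 1.75]
z = 2.16
Check each boundary:
  z >= -1.75 -> could be stanine 2
  z >= -1.25 -> could be stanine 3
  z >= -0.75 -> could be stanine 4
  z >= -0.25 -> could be stanine 5
  z >= 0.25 -> could be stanine 6
  z >= 0.75 -> could be stanine 7
  z >= 1.25 -> could be stanine 8
  z >= 1.75 -> could be stanine 9
Highest qualifying boundary gives stanine = 9

9


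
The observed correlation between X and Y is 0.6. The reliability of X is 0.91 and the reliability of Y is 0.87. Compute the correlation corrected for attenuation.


r_corrected = rxy / sqrt(rxx * ryy)
= 0.6 / sqrt(0.91 * 0.87)
= 0.6 / sqrt(0.7917)
= 0.6 / 0.889775
r_corrected = 0.6743

0.6743


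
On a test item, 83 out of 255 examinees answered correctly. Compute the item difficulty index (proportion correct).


Item difficulty p = number correct / total examinees
p = 83 / 255
p = 0.3255

0.3255


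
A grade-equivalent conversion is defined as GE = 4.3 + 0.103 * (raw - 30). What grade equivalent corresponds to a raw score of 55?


raw - median = 55 - 30 = 25
slope * diff = 0.103 * 25 = 2.575
GE = 4.3 + 2.575
GE = 6.875

6.875


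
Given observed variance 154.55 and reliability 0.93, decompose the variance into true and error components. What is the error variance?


var_true = rxx * var_obs = 0.93 * 154.55 = 143.7315
var_error = var_obs - var_true
var_error = 154.55 - 143.7315
var_error = 10.8185

10.8185


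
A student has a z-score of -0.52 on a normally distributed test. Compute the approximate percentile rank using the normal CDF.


CDF(z) = 0.5 * (1 + erf(z/sqrt(2)))
erf(-0.3677) = -0.3969
CDF = 0.3015
Percentile rank = 0.3015 * 100 = 30.15

30.15


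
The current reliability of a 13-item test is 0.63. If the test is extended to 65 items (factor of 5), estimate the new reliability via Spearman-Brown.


r_new = (n * rxx) / (1 + (n-1) * rxx)
r_new = (5 * 0.63) / (1 + 4 * 0.63)
r_new = 3.15 / 3.52
r_new = 0.8949

0.8949


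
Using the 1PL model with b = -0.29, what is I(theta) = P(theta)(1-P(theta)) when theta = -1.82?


P = 1/(1+exp(-(-1.82--0.29))) = 0.178
I = P*(1-P) = 0.178 * 0.822
I = 0.1463

0.1463


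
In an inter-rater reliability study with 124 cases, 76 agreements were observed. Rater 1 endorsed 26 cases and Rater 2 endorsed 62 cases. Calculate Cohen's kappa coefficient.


P_o = 76/124 = 0.612903
P_e = (26*62 + 98*62) / 15376 = 0.5
kappa = (P_o - P_e) / (1 - P_e)
kappa = (0.612903 - 0.5) / (1 - 0.5)
kappa = 0.2258

0.2258


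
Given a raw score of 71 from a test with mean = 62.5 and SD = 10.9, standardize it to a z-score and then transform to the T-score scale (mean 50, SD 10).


z = (X - mean) / SD = (71 - 62.5) / 10.9
z = 8.5 / 10.9
z = 0.7798
T-score = T = 50 + 10z
Carry z at full precision (z = 8.5 / 10.9) into the conversion:
T-score = 50 + 10 * (8.5 / 10.9) = 50 + 85 / 10.9
T-score = 50 + 7.7982
T-score = 57.7982

57.7982


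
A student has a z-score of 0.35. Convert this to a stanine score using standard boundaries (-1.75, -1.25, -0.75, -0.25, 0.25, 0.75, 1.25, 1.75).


Stanine boundaries: [-1.75, -1.25, -0.75, -0.25, 0.25, 0.75, 1.25, 1.75]
z = 0.35
Check each boundary:
  z >= -1.75 -> could be stanine 2
  z >= -1.25 -> could be stanine 3
  z >= -0.75 -> could be stanine 4
  z >= -0.25 -> could be stanine 5
  z >= 0.25 -> could be stanine 6
  z < 0.75
  z < 1.25
  z < 1.75
Highest qualifying boundary gives stanine = 6

6


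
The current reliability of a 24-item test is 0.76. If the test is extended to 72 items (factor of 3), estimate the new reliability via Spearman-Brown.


r_new = (n * rxx) / (1 + (n-1) * rxx)
r_new = (3 * 0.76) / (1 + 2 * 0.76)
r_new = 2.28 / 2.52
r_new = 0.9048

0.9048


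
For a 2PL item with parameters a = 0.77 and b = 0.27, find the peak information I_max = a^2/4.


For 2PL, max info at theta = b = 0.27
I_max = a^2 / 4 = 0.77^2 / 4
= 0.5929 / 4
I_max = 0.1482

0.1482


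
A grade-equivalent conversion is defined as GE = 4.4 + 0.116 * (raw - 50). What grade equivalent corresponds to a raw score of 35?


raw - median = 35 - 50 = -15
slope * diff = 0.116 * -15 = -1.74
GE = 4.4 + -1.74
GE = 2.66

2.66


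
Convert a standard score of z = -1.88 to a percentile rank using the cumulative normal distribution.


CDF(z) = 0.5 * (1 + erf(z/sqrt(2)))
erf(-1.3294) = -0.9399
CDF = 0.0301
Percentile rank = 0.0301 * 100 = 3.01

3.01


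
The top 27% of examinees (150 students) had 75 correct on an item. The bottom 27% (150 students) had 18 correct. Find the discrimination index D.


p_upper = 75/150 = 0.5
p_lower = 18/150 = 0.12
D = 0.5 - 0.12 = 0.38

0.38


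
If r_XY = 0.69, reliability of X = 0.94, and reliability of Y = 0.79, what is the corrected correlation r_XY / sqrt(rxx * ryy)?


r_corrected = rxy / sqrt(rxx * ryy)
= 0.69 / sqrt(0.94 * 0.79)
= 0.69 / sqrt(0.7426)
= 0.69 / 0.861742
r_corrected = 0.8007

0.8007


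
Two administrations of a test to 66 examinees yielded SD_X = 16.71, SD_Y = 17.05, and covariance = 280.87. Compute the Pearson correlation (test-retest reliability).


r = cov(X,Y) / (SD_X * SD_Y)
r = 280.87 / (16.71 * 17.05)
r = 280.87 / 284.9055
r = 0.9858

0.9858


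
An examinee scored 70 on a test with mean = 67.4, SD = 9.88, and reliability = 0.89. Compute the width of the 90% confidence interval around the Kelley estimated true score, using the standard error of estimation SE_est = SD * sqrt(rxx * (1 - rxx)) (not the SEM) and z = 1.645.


True score estimate = 0.89*70 + 0.11*67.4 = 69.714
SE_est = SD * sqrt(rxx * (1 - rxx)) = 9.88 * sqrt(0.89 * 0.11) = 9.88 * sqrt(0.0979) = 3.091351
CI = T_est +/- z * SE_est, so width = 2 * z * SE_est = 2 * 1.645 * 3.091351
Width = 10.1705

10.1705


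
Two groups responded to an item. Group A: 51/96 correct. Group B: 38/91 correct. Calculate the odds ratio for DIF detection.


Odds_A = 51/45 = 1.1333
Odds_B = 38/53 = 0.717
OR = Odds_A / Odds_B = 1.1333 / 0.717
Exactly, OR = (51 * 53) / (45 * 38) = 2703 / 1710
OR = 1.5807

1.5807


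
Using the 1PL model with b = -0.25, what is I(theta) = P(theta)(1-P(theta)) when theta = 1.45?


P = 1/(1+exp(-(1.45--0.25))) = 0.8455
I = P*(1-P) = 0.8455 * 0.1545
I = 0.1306

0.1306


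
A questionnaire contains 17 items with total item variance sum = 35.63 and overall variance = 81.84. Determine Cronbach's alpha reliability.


alpha = (k/(k-1)) * (1 - sum(si^2)/s_total^2)
= (17/16) * (1 - 35.63/81.84)
alpha = 0.5999

0.5999


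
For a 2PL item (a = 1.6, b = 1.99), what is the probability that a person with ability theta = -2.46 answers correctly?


a*(theta - b) = 1.6 * (-2.46 - 1.99) = -7.12
exp(--7.12) = 1236.4504
P = 1 / (1 + 1236.4504)
P = 0.0008

0.0008


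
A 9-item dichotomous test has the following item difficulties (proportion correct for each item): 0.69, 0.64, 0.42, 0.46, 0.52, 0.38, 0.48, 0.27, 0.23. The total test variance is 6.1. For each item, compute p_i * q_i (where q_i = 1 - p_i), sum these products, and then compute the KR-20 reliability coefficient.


For each item, compute p_i * q_i:
  Item 1: 0.69 * 0.31 = 0.2139
  Item 2: 0.64 * 0.36 = 0.2304
  Item 3: 0.42 * 0.58 = 0.2436
  Item 4: 0.46 * 0.54 = 0.2484
  Item 5: 0.52 * 0.48 = 0.2496
  Item 6: 0.38 * 0.62 = 0.2356
  Item 7: 0.48 * 0.52 = 0.2496
  Item 8: 0.27 * 0.73 = 0.1971
  Item 9: 0.23 * 0.77 = 0.1771
Sum(p_i * q_i) = 0.2139 + 0.2304 + 0.2436 + 0.2484 + 0.2496 + 0.2356 + 0.2496 + 0.1971 + 0.1771 = 2.0453
KR-20 = (k/(k-1)) * (1 - Sum(p_i*q_i) / Var_total)
= (9/8) * (1 - 2.0453/6.1)
= 1.125 * 0.6647
KR-20 = 0.7478

0.7478


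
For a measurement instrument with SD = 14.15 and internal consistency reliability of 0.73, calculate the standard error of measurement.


SEM = SD * sqrt(1 - rxx)
SEM = 14.15 * sqrt(1 - 0.73)
SEM = 14.15 * sqrt(0.27) = 14.15 * 0.519615
SEM = 7.3526

7.3526


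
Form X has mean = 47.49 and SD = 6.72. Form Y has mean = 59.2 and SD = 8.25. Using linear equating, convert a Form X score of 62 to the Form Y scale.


slope = SD_Y / SD_X = 8.25 / 6.72 ~ 1.2277
intercept = mean_Y - slope * mean_X = 59.2 - (8.25 / 6.72) * 47.49 ~ 0.8975
Y = slope * X + intercept. To avoid rounding drift from the rounded slope/intercept, evaluate the equivalent form Y = mean_Y + SD_Y * (X - mean_X) / SD_X at full precision:
Y = 59.2 + 8.25 * (62 - 47.49) / 6.72
Y = 59.2 + 8.25 * 14.51 / 6.72
Y = 59.2 + 119.7075 / 6.72
Y = 59.2 + 17.8136
Y = 77.0136

77.0136


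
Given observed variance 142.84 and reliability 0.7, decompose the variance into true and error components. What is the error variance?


var_true = rxx * var_obs = 0.7 * 142.84 = 99.988
var_error = var_obs - var_true
var_error = 142.84 - 99.988
var_error = 42.852

42.852


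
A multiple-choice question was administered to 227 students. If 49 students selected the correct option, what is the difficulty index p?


Item difficulty p = number correct / total examinees
p = 49 / 227
p = 0.2159

0.2159


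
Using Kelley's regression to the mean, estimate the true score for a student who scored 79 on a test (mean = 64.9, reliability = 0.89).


T_est = rxx * X + (1 - rxx) * mean
T_est = 0.89 * 79 + 0.11 * 64.9
T_est = 70.31 + 7.139
T_est = 77.449

77.449


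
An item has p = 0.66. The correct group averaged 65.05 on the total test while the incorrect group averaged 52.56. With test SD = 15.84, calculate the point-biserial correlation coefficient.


q = 1 - p = 0.34
rpb = ((M1 - M0) / SD) * sqrt(p * q)
rpb = ((65.05 - 52.56) / 15.84) * sqrt(0.66 * 0.34)
rpb = 0.3735

0.3735


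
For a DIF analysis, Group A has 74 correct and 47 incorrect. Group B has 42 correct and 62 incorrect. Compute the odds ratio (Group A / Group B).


Odds_A = 74/47 = 1.5745
Odds_B = 42/62 = 0.6774
OR = Odds_A / Odds_B = 1.5745 / 0.6774
Exactly, OR = (74 * 62) / (47 * 42) = 4588 / 1974
OR = 2.3242

2.3242


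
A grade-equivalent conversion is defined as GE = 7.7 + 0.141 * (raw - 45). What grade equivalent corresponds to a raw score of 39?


raw - median = 39 - 45 = -6
slope * diff = 0.141 * -6 = -0.846
GE = 7.7 + -0.846
GE = 6.854

6.854


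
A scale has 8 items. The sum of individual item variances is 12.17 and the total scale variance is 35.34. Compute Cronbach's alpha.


alpha = (k/(k-1)) * (1 - sum(si^2)/s_total^2)
= (8/7) * (1 - 12.17/35.34)
alpha = 0.7493

0.7493


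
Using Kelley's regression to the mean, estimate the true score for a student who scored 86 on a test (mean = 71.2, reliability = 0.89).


T_est = rxx * X + (1 - rxx) * mean
T_est = 0.89 * 86 + 0.11 * 71.2
T_est = 76.54 + 7.832
T_est = 84.372

84.372


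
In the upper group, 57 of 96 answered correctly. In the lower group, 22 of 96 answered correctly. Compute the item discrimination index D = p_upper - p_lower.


p_upper = 57/96 = 0.5938
p_lower = 22/96 = 0.2292
D = 0.5938 - 0.2292 = 0.3646

0.3646


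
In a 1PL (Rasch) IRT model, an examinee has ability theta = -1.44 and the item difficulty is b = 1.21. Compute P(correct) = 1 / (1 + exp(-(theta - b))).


theta - b = -1.44 - 1.21 = -2.65
exp(-(theta - b)) = exp(2.65) = 14.154
P = 1 / (1 + 14.154)
P = 0.066

0.066


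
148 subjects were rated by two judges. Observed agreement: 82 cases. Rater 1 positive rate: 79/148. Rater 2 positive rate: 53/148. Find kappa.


P_o = 82/148 = 0.554054
P_e = (79*53 + 69*95) / 21904 = 0.490413
kappa = (P_o - P_e) / (1 - P_e)
kappa = (0.554054 - 0.490413) / (1 - 0.490413)
kappa = 0.1249

0.1249


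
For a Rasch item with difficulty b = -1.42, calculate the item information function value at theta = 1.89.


P = 1/(1+exp(-(1.89--1.42))) = 0.9648
I = P*(1-P) = 0.9648 * 0.0352
I = 0.034

0.034


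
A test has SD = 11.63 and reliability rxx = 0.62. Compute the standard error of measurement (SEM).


SEM = SD * sqrt(1 - rxx)
SEM = 11.63 * sqrt(1 - 0.62)
SEM = 11.63 * sqrt(0.38) = 11.63 * 0.616441
SEM = 7.1692

7.1692


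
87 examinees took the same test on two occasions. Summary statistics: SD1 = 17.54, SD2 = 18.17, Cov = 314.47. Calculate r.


r = cov(X,Y) / (SD_X * SD_Y)
r = 314.47 / (17.54 * 18.17)
r = 314.47 / 318.7018
r = 0.9867

0.9867


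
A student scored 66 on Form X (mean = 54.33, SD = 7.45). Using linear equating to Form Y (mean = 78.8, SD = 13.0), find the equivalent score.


slope = SD_Y / SD_X = 13.0 / 7.45 ~ 1.745
intercept = mean_Y - slope * mean_X = 78.8 - (13.0 / 7.45) * 54.33 ~ -16.004
Y = slope * X + intercept. To avoid rounding drift from the rounded slope/intercept, evaluate the equivalent form Y = mean_Y + SD_Y * (X - mean_X) / SD_X at full precision:
Y = 78.8 + 13.0 * (66 - 54.33) / 7.45
Y = 78.8 + 13.0 * 11.67 / 7.45
Y = 78.8 + 151.71 / 7.45
Y = 78.8 + 20.3638
Y = 99.1638

99.1638


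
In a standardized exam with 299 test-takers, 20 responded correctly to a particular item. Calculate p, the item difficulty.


Item difficulty p = number correct / total examinees
p = 20 / 299
p = 0.0669

0.0669


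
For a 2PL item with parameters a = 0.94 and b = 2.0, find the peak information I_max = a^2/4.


For 2PL, max info at theta = b = 2.0
I_max = a^2 / 4 = 0.94^2 / 4
= 0.8836 / 4
I_max = 0.2209

0.2209


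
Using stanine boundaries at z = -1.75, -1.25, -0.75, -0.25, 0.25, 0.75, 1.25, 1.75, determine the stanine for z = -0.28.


Stanine boundaries: [-1.75, -1.25, -0.75, -0.25, 0.25, 0.75, 1.25, 1.75]
z = -0.28
Check each boundary:
  z >= -1.75 -> could be stanine 2
  z >= -1.25 -> could be stanine 3
  z >= -0.75 -> could be stanine 4
  z < -0.25
  z < 0.25
  z < 0.75
  z < 1.25
  z < 1.75
Highest qualifying boundary gives stanine = 4

4


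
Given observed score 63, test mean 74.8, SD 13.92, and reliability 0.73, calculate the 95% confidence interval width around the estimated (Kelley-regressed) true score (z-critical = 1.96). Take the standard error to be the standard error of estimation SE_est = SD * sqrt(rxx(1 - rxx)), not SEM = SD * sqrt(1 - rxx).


True score estimate = 0.73*63 + 0.27*74.8 = 66.186
SE_est = SD * sqrt(rxx * (1 - rxx)) = 13.92 * sqrt(0.73 * 0.27) = 13.92 * sqrt(0.1971) = 6.179916
CI = T_est +/- z * SE_est, so width = 2 * z * SE_est = 2 * 1.96 * 6.179916
Width = 24.2253

24.2253


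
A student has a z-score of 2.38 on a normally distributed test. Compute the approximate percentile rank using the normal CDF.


CDF(z) = 0.5 * (1 + erf(z/sqrt(2)))
erf(1.6829) = 0.9827
CDF = 0.9913
Percentile rank = 0.9913 * 100 = 99.13

99.13


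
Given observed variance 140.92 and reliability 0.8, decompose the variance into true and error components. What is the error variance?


var_true = rxx * var_obs = 0.8 * 140.92 = 112.736
var_error = var_obs - var_true
var_error = 140.92 - 112.736
var_error = 28.184

28.184


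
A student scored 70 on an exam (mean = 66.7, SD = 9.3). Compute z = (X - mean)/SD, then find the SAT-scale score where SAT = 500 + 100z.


z = (X - mean) / SD = (70 - 66.7) / 9.3
z = 3.3 / 9.3
z = 0.3548
SAT-scale = SAT = 500 + 100z
Carry z at full precision (z = 3.3 / 9.3) into the conversion:
SAT-scale = 500 + 100 * (3.3 / 9.3) = 500 + 330 / 9.3
SAT-scale = 500 + 35.4839
SAT-scale = 535.4839

535.4839


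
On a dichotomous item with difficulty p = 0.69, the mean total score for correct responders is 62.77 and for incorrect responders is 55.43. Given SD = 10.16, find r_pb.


q = 1 - p = 0.31
rpb = ((M1 - M0) / SD) * sqrt(p * q)
rpb = ((62.77 - 55.43) / 10.16) * sqrt(0.69 * 0.31)
rpb = 0.3341

0.3341


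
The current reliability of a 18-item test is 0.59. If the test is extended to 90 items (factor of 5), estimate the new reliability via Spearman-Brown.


r_new = (n * rxx) / (1 + (n-1) * rxx)
r_new = (5 * 0.59) / (1 + 4 * 0.59)
r_new = 2.95 / 3.36
r_new = 0.878

0.878


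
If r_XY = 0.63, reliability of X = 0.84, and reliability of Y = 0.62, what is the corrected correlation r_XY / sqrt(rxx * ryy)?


r_corrected = rxy / sqrt(rxx * ryy)
= 0.63 / sqrt(0.84 * 0.62)
= 0.63 / sqrt(0.5208)
= 0.63 / 0.721665
r_corrected = 0.873

0.873


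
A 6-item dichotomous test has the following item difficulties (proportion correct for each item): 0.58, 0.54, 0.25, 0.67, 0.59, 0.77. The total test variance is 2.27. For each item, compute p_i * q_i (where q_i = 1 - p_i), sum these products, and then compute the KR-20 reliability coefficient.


For each item, compute p_i * q_i:
  Item 1: 0.58 * 0.42 = 0.2436
  Item 2: 0.54 * 0.46 = 0.2484
  Item 3: 0.25 * 0.75 = 0.1875
  Item 4: 0.67 * 0.33 = 0.2211
  Item 5: 0.59 * 0.41 = 0.2419
  Item 6: 0.77 * 0.23 = 0.1771
Sum(p_i * q_i) = 0.2436 + 0.2484 + 0.1875 + 0.2211 + 0.2419 + 0.1771 = 1.3196
KR-20 = (k/(k-1)) * (1 - Sum(p_i*q_i) / Var_total)
= (6/5) * (1 - 1.3196/2.27)
= 1.2 * 0.4187
KR-20 = 0.5024

0.5024


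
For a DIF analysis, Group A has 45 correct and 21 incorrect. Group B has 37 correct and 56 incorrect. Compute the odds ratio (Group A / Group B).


Odds_A = 45/21 = 2.1429
Odds_B = 37/56 = 0.6607
OR = Odds_A / Odds_B = 2.1429 / 0.6607
Exactly, OR = (45 * 56) / (21 * 37) = 2520 / 777
OR = 3.2432

3.2432


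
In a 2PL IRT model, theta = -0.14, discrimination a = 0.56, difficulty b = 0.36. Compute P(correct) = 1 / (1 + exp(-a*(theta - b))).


a*(theta - b) = 0.56 * (-0.14 - 0.36) = -0.28
exp(--0.28) = 1.3231
P = 1 / (1 + 1.3231)
P = 0.4305

0.4305


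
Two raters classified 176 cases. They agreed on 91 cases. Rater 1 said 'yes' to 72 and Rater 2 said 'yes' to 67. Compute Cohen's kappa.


P_o = 91/176 = 0.517045
P_e = (72*67 + 104*109) / 30976 = 0.521694
kappa = (P_o - P_e) / (1 - P_e)
kappa = (0.517045 - 0.521694) / (1 - 0.521694)
kappa = -0.0097

-0.0097


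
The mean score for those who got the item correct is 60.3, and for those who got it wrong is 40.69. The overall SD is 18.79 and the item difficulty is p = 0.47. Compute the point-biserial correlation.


q = 1 - p = 0.53
rpb = ((M1 - M0) / SD) * sqrt(p * q)
rpb = ((60.3 - 40.69) / 18.79) * sqrt(0.47 * 0.53)
rpb = 0.5209

0.5209


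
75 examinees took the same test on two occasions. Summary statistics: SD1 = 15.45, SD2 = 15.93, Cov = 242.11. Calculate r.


r = cov(X,Y) / (SD_X * SD_Y)
r = 242.11 / (15.45 * 15.93)
r = 242.11 / 246.1185
r = 0.9837

0.9837


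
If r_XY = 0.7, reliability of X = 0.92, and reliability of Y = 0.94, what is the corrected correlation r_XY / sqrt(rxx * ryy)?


r_corrected = rxy / sqrt(rxx * ryy)
= 0.7 / sqrt(0.92 * 0.94)
= 0.7 / sqrt(0.8648)
= 0.7 / 0.929946
r_corrected = 0.7527

0.7527


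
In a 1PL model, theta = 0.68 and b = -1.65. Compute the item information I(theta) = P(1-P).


P = 1/(1+exp(-(0.68--1.65))) = 0.9113
I = P*(1-P) = 0.9113 * 0.0887
I = 0.0808

0.0808


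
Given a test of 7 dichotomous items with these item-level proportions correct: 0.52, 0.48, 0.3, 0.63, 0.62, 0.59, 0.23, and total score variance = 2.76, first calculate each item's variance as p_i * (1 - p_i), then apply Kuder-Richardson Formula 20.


For each item, compute p_i * q_i:
  Item 1: 0.52 * 0.48 = 0.2496
  Item 2: 0.48 * 0.52 = 0.2496
  Item 3: 0.3 * 0.7 = 0.21
  Item 4: 0.63 * 0.37 = 0.2331
  Item 5: 0.62 * 0.38 = 0.2356
  Item 6: 0.59 * 0.41 = 0.2419
  Item 7: 0.23 * 0.77 = 0.1771
Sum(p_i * q_i) = 0.2496 + 0.2496 + 0.21 + 0.2331 + 0.2356 + 0.2419 + 0.1771 = 1.5969
KR-20 = (k/(k-1)) * (1 - Sum(p_i*q_i) / Var_total)
= (7/6) * (1 - 1.5969/2.76)
= 1.1667 * 0.4214
KR-20 = 0.4916

0.4916


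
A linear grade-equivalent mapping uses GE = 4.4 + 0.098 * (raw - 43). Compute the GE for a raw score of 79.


raw - median = 79 - 43 = 36
slope * diff = 0.098 * 36 = 3.528
GE = 4.4 + 3.528
GE = 7.928

7.928


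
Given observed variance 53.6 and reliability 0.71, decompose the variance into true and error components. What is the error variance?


var_true = rxx * var_obs = 0.71 * 53.6 = 38.056
var_error = var_obs - var_true
var_error = 53.6 - 38.056
var_error = 15.544

15.544


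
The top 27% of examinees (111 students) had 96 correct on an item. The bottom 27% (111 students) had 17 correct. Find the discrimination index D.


p_upper = 96/111 = 0.8649
p_lower = 17/111 = 0.1532
D = 0.8649 - 0.1532 = 0.7117

0.7117


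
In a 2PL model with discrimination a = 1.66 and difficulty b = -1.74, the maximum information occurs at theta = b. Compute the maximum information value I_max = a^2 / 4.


For 2PL, max info at theta = b = -1.74
I_max = a^2 / 4 = 1.66^2 / 4
= 2.7556 / 4
I_max = 0.6889

0.6889


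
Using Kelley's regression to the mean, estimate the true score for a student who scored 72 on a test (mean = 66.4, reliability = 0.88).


T_est = rxx * X + (1 - rxx) * mean
T_est = 0.88 * 72 + 0.12 * 66.4
T_est = 63.36 + 7.968
T_est = 71.328

71.328


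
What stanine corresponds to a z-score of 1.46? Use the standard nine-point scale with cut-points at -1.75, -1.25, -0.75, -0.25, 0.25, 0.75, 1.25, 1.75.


Stanine boundaries: [-1.75, -1.25, -0.75, -0.25, 0.25, 0.75, 1.25, 1.75]
z = 1.46
Check each boundary:
  z >= -1.75 -> could be stanine 2
  z >= -1.25 -> could be stanine 3
  z >= -0.75 -> could be stanine 4
  z >= -0.25 -> could be stanine 5
  z >= 0.25 -> could be stanine 6
  z >= 0.75 -> could be stanine 7
  z >= 1.25 -> could be stanine 8
  z < 1.75
Highest qualifying boundary gives stanine = 8

8


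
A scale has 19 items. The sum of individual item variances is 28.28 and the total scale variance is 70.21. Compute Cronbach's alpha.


alpha = (k/(k-1)) * (1 - sum(si^2)/s_total^2)
= (19/18) * (1 - 28.28/70.21)
alpha = 0.6304

0.6304


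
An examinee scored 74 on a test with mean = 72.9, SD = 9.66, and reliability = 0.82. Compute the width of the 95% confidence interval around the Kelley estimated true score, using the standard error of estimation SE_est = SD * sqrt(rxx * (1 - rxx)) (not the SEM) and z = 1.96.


True score estimate = 0.82*74 + 0.18*72.9 = 73.802
SE_est = SD * sqrt(rxx * (1 - rxx)) = 9.66 * sqrt(0.82 * 0.18) = 9.66 * sqrt(0.1476) = 3.711251
CI = T_est +/- z * SE_est, so width = 2 * z * SE_est = 2 * 1.96 * 3.711251
Width = 14.5481

14.5481


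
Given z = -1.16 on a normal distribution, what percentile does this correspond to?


CDF(z) = 0.5 * (1 + erf(z/sqrt(2)))
erf(-0.8202) = -0.754
CDF = 0.123
Percentile rank = 0.123 * 100 = 12.3

12.3


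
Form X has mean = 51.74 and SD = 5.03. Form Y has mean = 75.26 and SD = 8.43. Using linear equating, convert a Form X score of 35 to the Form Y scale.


slope = SD_Y / SD_X = 8.43 / 5.03 ~ 1.6759
intercept = mean_Y - slope * mean_X = 75.26 - (8.43 / 5.03) * 51.74 ~ -11.4534
Y = slope * X + intercept. To avoid rounding drift from the rounded slope/intercept, evaluate the equivalent form Y = mean_Y + SD_Y * (X - mean_X) / SD_X at full precision:
Y = 75.26 + 8.43 * (35 - 51.74) / 5.03
Y = 75.26 - 8.43 * 16.74 / 5.03
Y = 75.26 - 141.1182 / 5.03
Y = 75.26 - 28.0553
Y = 47.2047

47.2047


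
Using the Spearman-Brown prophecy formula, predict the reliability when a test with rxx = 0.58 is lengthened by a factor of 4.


r_new = (n * rxx) / (1 + (n-1) * rxx)
r_new = (4 * 0.58) / (1 + 3 * 0.58)
r_new = 2.32 / 2.74
r_new = 0.8467

0.8467


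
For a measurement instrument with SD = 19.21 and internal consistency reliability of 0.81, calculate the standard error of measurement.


SEM = SD * sqrt(1 - rxx)
SEM = 19.21 * sqrt(1 - 0.81)
SEM = 19.21 * sqrt(0.19) = 19.21 * 0.43589
SEM = 8.3734

8.3734


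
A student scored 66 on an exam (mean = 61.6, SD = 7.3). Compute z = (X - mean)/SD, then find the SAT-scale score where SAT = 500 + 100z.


z = (X - mean) / SD = (66 - 61.6) / 7.3
z = 4.4 / 7.3
z = 0.6027
SAT-scale = SAT = 500 + 100z
Carry z at full precision (z = 4.4 / 7.3) into the conversion:
SAT-scale = 500 + 100 * (4.4 / 7.3) = 500 + 440 / 7.3
SAT-scale = 500 + 60.274
SAT-scale = 560.274

560.274


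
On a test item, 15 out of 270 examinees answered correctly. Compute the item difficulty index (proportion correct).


Item difficulty p = number correct / total examinees
p = 15 / 270
p = 0.0556

0.0556


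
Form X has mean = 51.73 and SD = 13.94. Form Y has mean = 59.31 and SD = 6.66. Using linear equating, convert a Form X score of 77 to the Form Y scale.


slope = SD_Y / SD_X = 6.66 / 13.94 ~ 0.4778
intercept = mean_Y - slope * mean_X = 59.31 - (6.66 / 13.94) * 51.73 ~ 34.5954
Y = slope * X + intercept. To avoid rounding drift from the rounded slope/intercept, evaluate the equivalent form Y = mean_Y + SD_Y * (X - mean_X) / SD_X at full precision:
Y = 59.31 + 6.66 * (77 - 51.73) / 13.94
Y = 59.31 + 6.66 * 25.27 / 13.94
Y = 59.31 + 168.2982 / 13.94
Y = 59.31 + 12.073
Y = 71.383

71.383


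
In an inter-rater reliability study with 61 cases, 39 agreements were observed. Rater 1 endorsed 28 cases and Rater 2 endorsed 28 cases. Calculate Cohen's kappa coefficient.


P_o = 39/61 = 0.639344
P_e = (28*28 + 33*33) / 3721 = 0.503359
kappa = (P_o - P_e) / (1 - P_e)
kappa = (0.639344 - 0.503359) / (1 - 0.503359)
kappa = 0.2738

0.2738


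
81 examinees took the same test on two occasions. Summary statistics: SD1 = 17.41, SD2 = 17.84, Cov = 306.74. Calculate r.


r = cov(X,Y) / (SD_X * SD_Y)
r = 306.74 / (17.41 * 17.84)
r = 306.74 / 310.5944
r = 0.9876

0.9876


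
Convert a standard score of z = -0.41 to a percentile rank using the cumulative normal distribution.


CDF(z) = 0.5 * (1 + erf(z/sqrt(2)))
erf(-0.2899) = -0.3182
CDF = 0.3409
Percentile rank = 0.3409 * 100 = 34.09

34.09


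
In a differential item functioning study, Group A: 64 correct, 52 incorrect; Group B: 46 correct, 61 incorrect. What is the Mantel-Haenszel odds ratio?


Odds_A = 64/52 = 1.2308
Odds_B = 46/61 = 0.7541
OR = Odds_A / Odds_B = 1.2308 / 0.7541
Exactly, OR = (64 * 61) / (52 * 46) = 3904 / 2392
OR = 1.6321

1.6321


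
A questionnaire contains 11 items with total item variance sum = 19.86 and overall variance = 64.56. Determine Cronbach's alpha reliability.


alpha = (k/(k-1)) * (1 - sum(si^2)/s_total^2)
= (11/10) * (1 - 19.86/64.56)
alpha = 0.7616

0.7616


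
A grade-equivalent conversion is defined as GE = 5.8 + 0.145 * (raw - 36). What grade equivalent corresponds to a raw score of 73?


raw - median = 73 - 36 = 37
slope * diff = 0.145 * 37 = 5.365
GE = 5.8 + 5.365
GE = 11.165

11.165


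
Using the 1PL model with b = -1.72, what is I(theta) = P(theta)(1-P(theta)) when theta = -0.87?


P = 1/(1+exp(-(-0.87--1.72))) = 0.7006
I = P*(1-P) = 0.7006 * 0.2994
I = 0.2098

0.2098


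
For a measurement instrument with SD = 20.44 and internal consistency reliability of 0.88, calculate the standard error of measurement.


SEM = SD * sqrt(1 - rxx)
SEM = 20.44 * sqrt(1 - 0.88)
SEM = 20.44 * sqrt(0.12) = 20.44 * 0.34641
SEM = 7.0806

7.0806


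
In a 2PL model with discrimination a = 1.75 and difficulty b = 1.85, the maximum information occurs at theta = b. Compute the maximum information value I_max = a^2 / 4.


For 2PL, max info at theta = b = 1.85
I_max = a^2 / 4 = 1.75^2 / 4
= 3.0625 / 4
I_max = 0.7656

0.7656


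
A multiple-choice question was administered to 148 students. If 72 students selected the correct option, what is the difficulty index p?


Item difficulty p = number correct / total examinees
p = 72 / 148
p = 0.4865

0.4865


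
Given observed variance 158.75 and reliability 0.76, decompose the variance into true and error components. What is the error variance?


var_true = rxx * var_obs = 0.76 * 158.75 = 120.65
var_error = var_obs - var_true
var_error = 158.75 - 120.65
var_error = 38.1

38.1


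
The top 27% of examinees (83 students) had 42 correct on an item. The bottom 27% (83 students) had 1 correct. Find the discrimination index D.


p_upper = 42/83 = 0.506
p_lower = 1/83 = 0.012
D = 0.506 - 0.012 = 0.494

0.494


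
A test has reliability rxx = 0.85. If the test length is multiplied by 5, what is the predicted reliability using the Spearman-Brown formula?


r_new = (n * rxx) / (1 + (n-1) * rxx)
r_new = (5 * 0.85) / (1 + 4 * 0.85)
r_new = 4.25 / 4.4
r_new = 0.9659

0.9659


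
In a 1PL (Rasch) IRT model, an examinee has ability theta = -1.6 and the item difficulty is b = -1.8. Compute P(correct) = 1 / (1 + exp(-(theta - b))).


theta - b = -1.6 - -1.8 = 0.2
exp(-(theta - b)) = exp(-0.2) = 0.8187
P = 1 / (1 + 0.8187)
P = 0.5498

0.5498


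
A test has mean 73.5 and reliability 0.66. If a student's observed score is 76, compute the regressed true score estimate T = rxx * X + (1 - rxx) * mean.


T_est = rxx * X + (1 - rxx) * mean
T_est = 0.66 * 76 + 0.34 * 73.5
T_est = 50.16 + 24.99
T_est = 75.15

75.15


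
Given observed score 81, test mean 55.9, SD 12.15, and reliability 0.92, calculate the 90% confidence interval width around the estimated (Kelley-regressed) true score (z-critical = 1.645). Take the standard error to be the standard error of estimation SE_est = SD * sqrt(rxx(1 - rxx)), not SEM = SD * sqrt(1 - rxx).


True score estimate = 0.92*81 + 0.08*55.9 = 78.992
SE_est = SD * sqrt(rxx * (1 - rxx)) = 12.15 * sqrt(0.92 * 0.08) = 12.15 * sqrt(0.0736) = 3.296212
CI = T_est +/- z * SE_est, so width = 2 * z * SE_est = 2 * 1.645 * 3.296212
Width = 10.8445

10.8445


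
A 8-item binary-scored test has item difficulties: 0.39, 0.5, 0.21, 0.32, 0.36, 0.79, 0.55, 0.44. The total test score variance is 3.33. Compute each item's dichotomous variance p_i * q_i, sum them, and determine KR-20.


For each item, compute p_i * q_i:
  Item 1: 0.39 * 0.61 = 0.2379
  Item 2: 0.5 * 0.5 = 0.25
  Item 3: 0.21 * 0.79 = 0.1659
  Item 4: 0.32 * 0.68 = 0.2176
  Item 5: 0.36 * 0.64 = 0.2304
  Item 6: 0.79 * 0.21 = 0.1659
  Item 7: 0.55 * 0.45 = 0.2475
  Item 8: 0.44 * 0.56 = 0.2464
Sum(p_i * q_i) = 0.2379 + 0.25 + 0.1659 + 0.2176 + 0.2304 + 0.1659 + 0.2475 + 0.2464 = 1.7616
KR-20 = (k/(k-1)) * (1 - Sum(p_i*q_i) / Var_total)
= (8/7) * (1 - 1.7616/3.33)
= 1.1429 * 0.471
KR-20 = 0.5383

0.5383


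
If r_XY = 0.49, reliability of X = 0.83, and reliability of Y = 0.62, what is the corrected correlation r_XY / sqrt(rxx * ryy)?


r_corrected = rxy / sqrt(rxx * ryy)
= 0.49 / sqrt(0.83 * 0.62)
= 0.49 / sqrt(0.5146)
= 0.49 / 0.717356
r_corrected = 0.6831

0.6831


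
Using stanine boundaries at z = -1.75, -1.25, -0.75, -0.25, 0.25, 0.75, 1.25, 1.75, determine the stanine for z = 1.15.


Stanine boundaries: [-1.75, -1.25, -0.75, -0.25, 0.25, 0.75, 1.25, 1.75]
z = 1.15
Check each boundary:
  z >= -1.75 -> could be stanine 2
  z >= -1.25 -> could be stanine 3
  z >= -0.75 -> could be stanine 4
  z >= -0.25 -> could be stanine 5
  z >= 0.25 -> could be stanine 6
  z >= 0.75 -> could be stanine 7
  z < 1.25
  z < 1.75
Highest qualifying boundary gives stanine = 7

7


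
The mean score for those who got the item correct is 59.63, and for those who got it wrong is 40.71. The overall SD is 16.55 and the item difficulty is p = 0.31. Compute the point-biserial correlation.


q = 1 - p = 0.69
rpb = ((M1 - M0) / SD) * sqrt(p * q)
rpb = ((59.63 - 40.71) / 16.55) * sqrt(0.31 * 0.69)
rpb = 0.5287

0.5287


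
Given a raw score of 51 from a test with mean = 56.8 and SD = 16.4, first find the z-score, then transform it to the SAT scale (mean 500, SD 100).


z = (X - mean) / SD = (51 - 56.8) / 16.4
z = -5.8 / 16.4
z = -0.3537
SAT-scale = SAT = 500 + 100z
Carry z at full precision (z = -5.8 / 16.4) into the conversion:
SAT-scale = 500 + 100 * (-5.8 / 16.4) = 500 + -580 / 16.4
SAT-scale = 500 + -35.3659
SAT-scale = 464.6341

464.6341


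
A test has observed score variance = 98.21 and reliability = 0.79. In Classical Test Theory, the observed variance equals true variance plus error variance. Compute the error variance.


var_true = rxx * var_obs = 0.79 * 98.21 = 77.5859
var_error = var_obs - var_true
var_error = 98.21 - 77.5859
var_error = 20.6241

20.6241


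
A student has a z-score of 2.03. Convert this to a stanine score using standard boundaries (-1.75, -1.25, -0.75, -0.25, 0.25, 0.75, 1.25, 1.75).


Stanine boundaries: [-1.75, -1.25, -0.75, -0.25, 0.25, 0.75, 1.25, 1.75]
z = 2.03
Check each boundary:
  z >= -1.75 -> could be stanine 2
  z >= -1.25 -> could be stanine 3
  z >= -0.75 -> could be stanine 4
  z >= -0.25 -> could be stanine 5
  z >= 0.25 -> could be stanine 6
  z >= 0.75 -> could be stanine 7
  z >= 1.25 -> could be stanine 8
  z >= 1.75 -> could be stanine 9
Highest qualifying boundary gives stanine = 9

9


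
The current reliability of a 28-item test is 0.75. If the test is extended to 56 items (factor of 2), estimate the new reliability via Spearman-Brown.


r_new = (n * rxx) / (1 + (n-1) * rxx)
r_new = (2 * 0.75) / (1 + 1 * 0.75)
r_new = 1.5 / 1.75
r_new = 0.8571

0.8571


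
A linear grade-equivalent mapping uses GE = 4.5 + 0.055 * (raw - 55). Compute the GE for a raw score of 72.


raw - median = 72 - 55 = 17
slope * diff = 0.055 * 17 = 0.935
GE = 4.5 + 0.935
GE = 5.435

5.435


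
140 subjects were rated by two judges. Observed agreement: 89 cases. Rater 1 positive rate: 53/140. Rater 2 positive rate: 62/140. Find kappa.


P_o = 89/140 = 0.635714
P_e = (53*62 + 87*78) / 19600 = 0.513878
kappa = (P_o - P_e) / (1 - P_e)
kappa = (0.635714 - 0.513878) / (1 - 0.513878)
kappa = 0.2506

0.2506


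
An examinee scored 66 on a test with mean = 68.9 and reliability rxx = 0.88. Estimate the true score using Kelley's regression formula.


T_est = rxx * X + (1 - rxx) * mean
T_est = 0.88 * 66 + 0.12 * 68.9
T_est = 58.08 + 8.268
T_est = 66.348

66.348


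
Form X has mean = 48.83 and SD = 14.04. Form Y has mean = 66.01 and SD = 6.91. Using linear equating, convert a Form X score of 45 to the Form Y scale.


slope = SD_Y / SD_X = 6.91 / 14.04 ~ 0.4922
intercept = mean_Y - slope * mean_X = 66.01 - (6.91 / 14.04) * 48.83 ~ 41.9776
Y = slope * X + intercept. To avoid rounding drift from the rounded slope/intercept, evaluate the equivalent form Y = mean_Y + SD_Y * (X - mean_X) / SD_X at full precision:
Y = 66.01 + 6.91 * (45 - 48.83) / 14.04
Y = 66.01 - 6.91 * 3.83 / 14.04
Y = 66.01 - 26.4653 / 14.04
Y = 66.01 - 1.885
Y = 64.125

64.125
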